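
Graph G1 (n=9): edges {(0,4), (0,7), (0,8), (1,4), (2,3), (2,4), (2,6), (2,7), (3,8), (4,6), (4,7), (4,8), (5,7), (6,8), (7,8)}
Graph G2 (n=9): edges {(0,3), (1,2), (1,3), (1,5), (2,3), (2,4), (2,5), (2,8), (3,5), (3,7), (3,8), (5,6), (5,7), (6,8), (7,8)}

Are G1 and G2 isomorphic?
Yes, isomorphic

The graphs are isomorphic.
One valid mapping φ: V(G1) → V(G2): 0→1, 1→0, 2→8, 3→6, 4→3, 5→4, 6→7, 7→2, 8→5

Verify φ preserves adjacency — for each edge of G1, its image is an edge of G2:
  (0,4) → (φ(0),φ(4)) = (1,3) ∈ E(G2) ✓
  (0,7) → (φ(0),φ(7)) = (1,2) ∈ E(G2) ✓
  (0,8) → (φ(0),φ(8)) = (1,5) ∈ E(G2) ✓
  (1,4) → (φ(1),φ(4)) = (0,3) ∈ E(G2) ✓
  (2,3) → (φ(2),φ(3)) = (6,8) ∈ E(G2) ✓
  (2,4) → (φ(2),φ(4)) = (3,8) ∈ E(G2) ✓
  (2,6) → (φ(2),φ(6)) = (7,8) ∈ E(G2) ✓
  (2,7) → (φ(2),φ(7)) = (2,8) ∈ E(G2) ✓
  (3,8) → (φ(3),φ(8)) = (5,6) ∈ E(G2) ✓
  (4,6) → (φ(4),φ(6)) = (3,7) ∈ E(G2) ✓
  (4,7) → (φ(4),φ(7)) = (2,3) ∈ E(G2) ✓
  (4,8) → (φ(4),φ(8)) = (3,5) ∈ E(G2) ✓
  (5,7) → (φ(5),φ(7)) = (2,4) ∈ E(G2) ✓
  (6,8) → (φ(6),φ(8)) = (5,7) ∈ E(G2) ✓
  (7,8) → (φ(7),φ(8)) = (2,5) ∈ E(G2) ✓
All 15 edges of G1 map to edges of G2, and |E(G1)| = |E(G2)| = 15, so φ is a bijection on edges as well as vertices. Hence G1 ≅ G2.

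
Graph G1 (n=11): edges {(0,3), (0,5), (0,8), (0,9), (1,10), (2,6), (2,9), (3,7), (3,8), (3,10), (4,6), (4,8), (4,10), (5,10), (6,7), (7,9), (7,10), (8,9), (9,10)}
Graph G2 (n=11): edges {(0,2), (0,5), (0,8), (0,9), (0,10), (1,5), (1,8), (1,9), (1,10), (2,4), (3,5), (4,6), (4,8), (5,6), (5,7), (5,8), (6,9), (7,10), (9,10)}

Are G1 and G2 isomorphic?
Yes, isomorphic

The graphs are isomorphic.
One valid mapping φ: V(G1) → V(G2): 0→10, 1→3, 2→2, 3→1, 4→6, 5→7, 6→4, 7→8, 8→9, 9→0, 10→5

Verify φ preserves adjacency — for each edge of G1, its image is an edge of G2:
  (0,3) → (φ(0),φ(3)) = (1,10) ∈ E(G2) ✓
  (0,5) → (φ(0),φ(5)) = (7,10) ∈ E(G2) ✓
  (0,8) → (φ(0),φ(8)) = (9,10) ∈ E(G2) ✓
  (0,9) → (φ(0),φ(9)) = (0,10) ∈ E(G2) ✓
  (1,10) → (φ(1),φ(10)) = (3,5) ∈ E(G2) ✓
  (2,6) → (φ(2),φ(6)) = (2,4) ∈ E(G2) ✓
  (2,9) → (φ(2),φ(9)) = (0,2) ∈ E(G2) ✓
  (3,7) → (φ(3),φ(7)) = (1,8) ∈ E(G2) ✓
  (3,8) → (φ(3),φ(8)) = (1,9) ∈ E(G2) ✓
  (3,10) → (φ(3),φ(10)) = (1,5) ∈ E(G2) ✓
  (4,6) → (φ(4),φ(6)) = (4,6) ∈ E(G2) ✓
  (4,8) → (φ(4),φ(8)) = (6,9) ∈ E(G2) ✓
  (4,10) → (φ(4),φ(10)) = (5,6) ∈ E(G2) ✓
  (5,10) → (φ(5),φ(10)) = (5,7) ∈ E(G2) ✓
  (6,7) → (φ(6),φ(7)) = (4,8) ∈ E(G2) ✓
  (7,9) → (φ(7),φ(9)) = (0,8) ∈ E(G2) ✓
  (7,10) → (φ(7),φ(10)) = (5,8) ∈ E(G2) ✓
  (8,9) → (φ(8),φ(9)) = (0,9) ∈ E(G2) ✓
  (9,10) → (φ(9),φ(10)) = (0,5) ∈ E(G2) ✓
All 19 edges of G1 map to edges of G2, and |E(G1)| = |E(G2)| = 19, so φ is a bijection on edges as well as vertices. Hence G1 ≅ G2.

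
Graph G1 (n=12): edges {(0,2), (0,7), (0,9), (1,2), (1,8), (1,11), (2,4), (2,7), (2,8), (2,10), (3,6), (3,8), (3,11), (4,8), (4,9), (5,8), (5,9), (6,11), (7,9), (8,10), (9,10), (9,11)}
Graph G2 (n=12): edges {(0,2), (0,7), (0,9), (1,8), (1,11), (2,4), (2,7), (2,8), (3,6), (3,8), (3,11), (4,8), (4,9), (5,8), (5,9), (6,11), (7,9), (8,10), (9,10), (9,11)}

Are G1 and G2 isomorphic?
No, not isomorphic

The graphs are NOT isomorphic.

Counting edges: G1 has 22 edge(s); G2 has 20 edge(s).
Edge count is an isomorphism invariant (a bijection on vertices induces a bijection on edges), so differing edge counts rule out isomorphism.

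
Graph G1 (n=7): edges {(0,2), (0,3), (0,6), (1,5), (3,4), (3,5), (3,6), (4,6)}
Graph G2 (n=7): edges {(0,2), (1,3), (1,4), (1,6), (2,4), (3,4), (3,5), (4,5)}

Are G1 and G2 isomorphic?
Yes, isomorphic

The graphs are isomorphic.
One valid mapping φ: V(G1) → V(G2): 0→1, 1→0, 2→6, 3→4, 4→5, 5→2, 6→3

Verify φ preserves adjacency — for each edge of G1, its image is an edge of G2:
  (0,2) → (φ(0),φ(2)) = (1,6) ∈ E(G2) ✓
  (0,3) → (φ(0),φ(3)) = (1,4) ∈ E(G2) ✓
  (0,6) → (φ(0),φ(6)) = (1,3) ∈ E(G2) ✓
  (1,5) → (φ(1),φ(5)) = (0,2) ∈ E(G2) ✓
  (3,4) → (φ(3),φ(4)) = (4,5) ∈ E(G2) ✓
  (3,5) → (φ(3),φ(5)) = (2,4) ∈ E(G2) ✓
  (3,6) → (φ(3),φ(6)) = (3,4) ∈ E(G2) ✓
  (4,6) → (φ(4),φ(6)) = (3,5) ∈ E(G2) ✓
All 8 edges of G1 map to edges of G2, and |E(G1)| = |E(G2)| = 8, so φ is a bijection on edges as well as vertices. Hence G1 ≅ G2.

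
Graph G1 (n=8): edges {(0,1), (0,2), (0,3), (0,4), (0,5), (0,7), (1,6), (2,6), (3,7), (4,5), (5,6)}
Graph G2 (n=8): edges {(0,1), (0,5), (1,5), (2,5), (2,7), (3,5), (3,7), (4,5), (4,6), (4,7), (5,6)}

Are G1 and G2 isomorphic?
Yes, isomorphic

The graphs are isomorphic.
One valid mapping φ: V(G1) → V(G2): 0→5, 1→3, 2→2, 3→1, 4→6, 5→4, 6→7, 7→0

Verify φ preserves adjacency — for each edge of G1, its image is an edge of G2:
  (0,1) → (φ(0),φ(1)) = (3,5) ∈ E(G2) ✓
  (0,2) → (φ(0),φ(2)) = (2,5) ∈ E(G2) ✓
  (0,3) → (φ(0),φ(3)) = (1,5) ∈ E(G2) ✓
  (0,4) → (φ(0),φ(4)) = (5,6) ∈ E(G2) ✓
  (0,5) → (φ(0),φ(5)) = (4,5) ∈ E(G2) ✓
  (0,7) → (φ(0),φ(7)) = (0,5) ∈ E(G2) ✓
  (1,6) → (φ(1),φ(6)) = (3,7) ∈ E(G2) ✓
  (2,6) → (φ(2),φ(6)) = (2,7) ∈ E(G2) ✓
  (3,7) → (φ(3),φ(7)) = (0,1) ∈ E(G2) ✓
  (4,5) → (φ(4),φ(5)) = (4,6) ∈ E(G2) ✓
  (5,6) → (φ(5),φ(6)) = (4,7) ∈ E(G2) ✓
All 11 edges of G1 map to edges of G2, and |E(G1)| = |E(G2)| = 11, so φ is a bijection on edges as well as vertices. Hence G1 ≅ G2.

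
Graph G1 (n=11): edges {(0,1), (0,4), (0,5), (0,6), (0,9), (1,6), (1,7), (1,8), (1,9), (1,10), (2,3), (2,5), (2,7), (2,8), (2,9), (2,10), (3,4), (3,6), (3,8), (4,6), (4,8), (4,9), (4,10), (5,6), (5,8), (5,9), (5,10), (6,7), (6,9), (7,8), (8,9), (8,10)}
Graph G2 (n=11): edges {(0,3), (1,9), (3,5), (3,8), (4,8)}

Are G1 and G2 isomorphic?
No, not isomorphic

The graphs are NOT isomorphic.

Connected components of G1: 1 component(s) with vertex sets [[0, 1, 2, 3, 4, 5, 6, 7, 8, 9, 10]], sizes [11].
Connected components of G2: 6 component(s) with vertex sets [[2], [6], [7], [10], [1, 9], [0, 3, 4, 5, 8]], sizes [1, 1, 1, 1, 2, 5].
The number of connected components (and the multiset of component sizes) is an isomorphism invariant — an isomorphism maps each component of G1 bijectively onto a component of G2. Since G1 has 1 component(s) and G2 has 6, they cannot be isomorphic.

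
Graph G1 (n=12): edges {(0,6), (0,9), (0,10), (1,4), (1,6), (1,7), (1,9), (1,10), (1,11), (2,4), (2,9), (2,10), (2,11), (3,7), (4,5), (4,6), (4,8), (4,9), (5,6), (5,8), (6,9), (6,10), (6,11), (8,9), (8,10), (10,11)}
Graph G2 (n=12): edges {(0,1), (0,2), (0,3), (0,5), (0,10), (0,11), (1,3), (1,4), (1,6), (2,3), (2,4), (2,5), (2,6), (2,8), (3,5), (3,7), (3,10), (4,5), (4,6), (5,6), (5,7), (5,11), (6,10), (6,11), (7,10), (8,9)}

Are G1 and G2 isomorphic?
Yes, isomorphic

The graphs are isomorphic.
One valid mapping φ: V(G1) → V(G2): 0→11, 1→2, 2→1, 3→9, 4→3, 5→7, 6→5, 7→8, 8→10, 9→0, 10→6, 11→4

Verify φ preserves adjacency — for each edge of G1, its image is an edge of G2:
  (0,6) → (φ(0),φ(6)) = (5,11) ∈ E(G2) ✓
  (0,9) → (φ(0),φ(9)) = (0,11) ∈ E(G2) ✓
  (0,10) → (φ(0),φ(10)) = (6,11) ∈ E(G2) ✓
  (1,4) → (φ(1),φ(4)) = (2,3) ∈ E(G2) ✓
  (1,6) → (φ(1),φ(6)) = (2,5) ∈ E(G2) ✓
  (1,7) → (φ(1),φ(7)) = (2,8) ∈ E(G2) ✓
  (1,9) → (φ(1),φ(9)) = (0,2) ∈ E(G2) ✓
  (1,10) → (φ(1),φ(10)) = (2,6) ∈ E(G2) ✓
  (1,11) → (φ(1),φ(11)) = (2,4) ∈ E(G2) ✓
  (2,4) → (φ(2),φ(4)) = (1,3) ∈ E(G2) ✓
  (2,9) → (φ(2),φ(9)) = (0,1) ∈ E(G2) ✓
  (2,10) → (φ(2),φ(10)) = (1,6) ∈ E(G2) ✓
  (2,11) → (φ(2),φ(11)) = (1,4) ∈ E(G2) ✓
  (3,7) → (φ(3),φ(7)) = (8,9) ∈ E(G2) ✓
  (4,5) → (φ(4),φ(5)) = (3,7) ∈ E(G2) ✓
  (4,6) → (φ(4),φ(6)) = (3,5) ∈ E(G2) ✓
  (4,8) → (φ(4),φ(8)) = (3,10) ∈ E(G2) ✓
  (4,9) → (φ(4),φ(9)) = (0,3) ∈ E(G2) ✓
  (5,6) → (φ(5),φ(6)) = (5,7) ∈ E(G2) ✓
  (5,8) → (φ(5),φ(8)) = (7,10) ∈ E(G2) ✓
  (6,9) → (φ(6),φ(9)) = (0,5) ∈ E(G2) ✓
  (6,10) → (φ(6),φ(10)) = (5,6) ∈ E(G2) ✓
  (6,11) → (φ(6),φ(11)) = (4,5) ∈ E(G2) ✓
  (8,9) → (φ(8),φ(9)) = (0,10) ∈ E(G2) ✓
  (8,10) → (φ(8),φ(10)) = (6,10) ∈ E(G2) ✓
  (10,11) → (φ(10),φ(11)) = (4,6) ∈ E(G2) ✓
All 26 edges of G1 map to edges of G2, and |E(G1)| = |E(G2)| = 26, so φ is a bijection on edges as well as vertices. Hence G1 ≅ G2.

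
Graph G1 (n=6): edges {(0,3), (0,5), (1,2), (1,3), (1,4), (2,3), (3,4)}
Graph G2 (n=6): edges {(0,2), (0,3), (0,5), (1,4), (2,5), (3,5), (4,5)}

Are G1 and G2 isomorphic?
Yes, isomorphic

The graphs are isomorphic.
One valid mapping φ: V(G1) → V(G2): 0→4, 1→0, 2→3, 3→5, 4→2, 5→1

Verify φ preserves adjacency — for each edge of G1, its image is an edge of G2:
  (0,3) → (φ(0),φ(3)) = (4,5) ∈ E(G2) ✓
  (0,5) → (φ(0),φ(5)) = (1,4) ∈ E(G2) ✓
  (1,2) → (φ(1),φ(2)) = (0,3) ∈ E(G2) ✓
  (1,3) → (φ(1),φ(3)) = (0,5) ∈ E(G2) ✓
  (1,4) → (φ(1),φ(4)) = (0,2) ∈ E(G2) ✓
  (2,3) → (φ(2),φ(3)) = (3,5) ∈ E(G2) ✓
  (3,4) → (φ(3),φ(4)) = (2,5) ∈ E(G2) ✓
All 7 edges of G1 map to edges of G2, and |E(G1)| = |E(G2)| = 7, so φ is a bijection on edges as well as vertices. Hence G1 ≅ G2.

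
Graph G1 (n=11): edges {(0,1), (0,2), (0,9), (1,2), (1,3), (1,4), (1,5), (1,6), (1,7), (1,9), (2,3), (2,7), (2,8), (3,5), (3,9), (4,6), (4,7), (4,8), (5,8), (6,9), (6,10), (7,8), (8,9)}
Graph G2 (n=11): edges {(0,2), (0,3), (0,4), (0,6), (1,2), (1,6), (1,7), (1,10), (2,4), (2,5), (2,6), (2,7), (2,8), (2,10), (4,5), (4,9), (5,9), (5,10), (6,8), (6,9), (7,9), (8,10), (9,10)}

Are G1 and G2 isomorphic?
Yes, isomorphic

The graphs are isomorphic.
One valid mapping φ: V(G1) → V(G2): 0→8, 1→2, 2→10, 3→1, 4→4, 5→7, 6→0, 7→5, 8→9, 9→6, 10→3

Verify φ preserves adjacency — for each edge of G1, its image is an edge of G2:
  (0,1) → (φ(0),φ(1)) = (2,8) ∈ E(G2) ✓
  (0,2) → (φ(0),φ(2)) = (8,10) ∈ E(G2) ✓
  (0,9) → (φ(0),φ(9)) = (6,8) ∈ E(G2) ✓
  (1,2) → (φ(1),φ(2)) = (2,10) ∈ E(G2) ✓
  (1,3) → (φ(1),φ(3)) = (1,2) ∈ E(G2) ✓
  (1,4) → (φ(1),φ(4)) = (2,4) ∈ E(G2) ✓
  (1,5) → (φ(1),φ(5)) = (2,7) ∈ E(G2) ✓
  (1,6) → (φ(1),φ(6)) = (0,2) ∈ E(G2) ✓
  (1,7) → (φ(1),φ(7)) = (2,5) ∈ E(G2) ✓
  (1,9) → (φ(1),φ(9)) = (2,6) ∈ E(G2) ✓
  (2,3) → (φ(2),φ(3)) = (1,10) ∈ E(G2) ✓
  (2,7) → (φ(2),φ(7)) = (5,10) ∈ E(G2) ✓
  (2,8) → (φ(2),φ(8)) = (9,10) ∈ E(G2) ✓
  (3,5) → (φ(3),φ(5)) = (1,7) ∈ E(G2) ✓
  (3,9) → (φ(3),φ(9)) = (1,6) ∈ E(G2) ✓
  (4,6) → (φ(4),φ(6)) = (0,4) ∈ E(G2) ✓
  (4,7) → (φ(4),φ(7)) = (4,5) ∈ E(G2) ✓
  (4,8) → (φ(4),φ(8)) = (4,9) ∈ E(G2) ✓
  (5,8) → (φ(5),φ(8)) = (7,9) ∈ E(G2) ✓
  (6,9) → (φ(6),φ(9)) = (0,6) ∈ E(G2) ✓
  (6,10) → (φ(6),φ(10)) = (0,3) ∈ E(G2) ✓
  (7,8) → (φ(7),φ(8)) = (5,9) ∈ E(G2) ✓
  (8,9) → (φ(8),φ(9)) = (6,9) ∈ E(G2) ✓
All 23 edges of G1 map to edges of G2, and |E(G1)| = |E(G2)| = 23, so φ is a bijection on edges as well as vertices. Hence G1 ≅ G2.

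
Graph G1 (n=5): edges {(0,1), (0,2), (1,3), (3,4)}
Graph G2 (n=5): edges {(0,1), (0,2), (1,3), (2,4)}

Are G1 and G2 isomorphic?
Yes, isomorphic

The graphs are isomorphic.
One valid mapping φ: V(G1) → V(G2): 0→1, 1→0, 2→3, 3→2, 4→4

Verify φ preserves adjacency — for each edge of G1, its image is an edge of G2:
  (0,1) → (φ(0),φ(1)) = (0,1) ∈ E(G2) ✓
  (0,2) → (φ(0),φ(2)) = (1,3) ∈ E(G2) ✓
  (1,3) → (φ(1),φ(3)) = (0,2) ∈ E(G2) ✓
  (3,4) → (φ(3),φ(4)) = (2,4) ∈ E(G2) ✓
All 4 edges of G1 map to edges of G2, and |E(G1)| = |E(G2)| = 4, so φ is a bijection on edges as well as vertices. Hence G1 ≅ G2.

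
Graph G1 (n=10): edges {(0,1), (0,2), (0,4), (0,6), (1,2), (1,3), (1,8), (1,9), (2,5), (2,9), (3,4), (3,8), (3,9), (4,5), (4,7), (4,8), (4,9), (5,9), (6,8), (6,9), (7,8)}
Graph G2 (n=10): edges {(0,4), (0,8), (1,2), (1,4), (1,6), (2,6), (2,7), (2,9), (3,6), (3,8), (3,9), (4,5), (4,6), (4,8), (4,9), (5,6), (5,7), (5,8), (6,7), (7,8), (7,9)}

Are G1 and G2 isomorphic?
Yes, isomorphic

The graphs are isomorphic.
One valid mapping φ: V(G1) → V(G2): 0→9, 1→7, 2→2, 3→5, 4→4, 5→1, 6→3, 7→0, 8→8, 9→6

Verify φ preserves adjacency — for each edge of G1, its image is an edge of G2:
  (0,1) → (φ(0),φ(1)) = (7,9) ∈ E(G2) ✓
  (0,2) → (φ(0),φ(2)) = (2,9) ∈ E(G2) ✓
  (0,4) → (φ(0),φ(4)) = (4,9) ∈ E(G2) ✓
  (0,6) → (φ(0),φ(6)) = (3,9) ∈ E(G2) ✓
  (1,2) → (φ(1),φ(2)) = (2,7) ∈ E(G2) ✓
  (1,3) → (φ(1),φ(3)) = (5,7) ∈ E(G2) ✓
  (1,8) → (φ(1),φ(8)) = (7,8) ∈ E(G2) ✓
  (1,9) → (φ(1),φ(9)) = (6,7) ∈ E(G2) ✓
  (2,5) → (φ(2),φ(5)) = (1,2) ∈ E(G2) ✓
  (2,9) → (φ(2),φ(9)) = (2,6) ∈ E(G2) ✓
  (3,4) → (φ(3),φ(4)) = (4,5) ∈ E(G2) ✓
  (3,8) → (φ(3),φ(8)) = (5,8) ∈ E(G2) ✓
  (3,9) → (φ(3),φ(9)) = (5,6) ∈ E(G2) ✓
  (4,5) → (φ(4),φ(5)) = (1,4) ∈ E(G2) ✓
  (4,7) → (φ(4),φ(7)) = (0,4) ∈ E(G2) ✓
  (4,8) → (φ(4),φ(8)) = (4,8) ∈ E(G2) ✓
  (4,9) → (φ(4),φ(9)) = (4,6) ∈ E(G2) ✓
  (5,9) → (φ(5),φ(9)) = (1,6) ∈ E(G2) ✓
  (6,8) → (φ(6),φ(8)) = (3,8) ∈ E(G2) ✓
  (6,9) → (φ(6),φ(9)) = (3,6) ∈ E(G2) ✓
  (7,8) → (φ(7),φ(8)) = (0,8) ∈ E(G2) ✓
All 21 edges of G1 map to edges of G2, and |E(G1)| = |E(G2)| = 21, so φ is a bijection on edges as well as vertices. Hence G1 ≅ G2.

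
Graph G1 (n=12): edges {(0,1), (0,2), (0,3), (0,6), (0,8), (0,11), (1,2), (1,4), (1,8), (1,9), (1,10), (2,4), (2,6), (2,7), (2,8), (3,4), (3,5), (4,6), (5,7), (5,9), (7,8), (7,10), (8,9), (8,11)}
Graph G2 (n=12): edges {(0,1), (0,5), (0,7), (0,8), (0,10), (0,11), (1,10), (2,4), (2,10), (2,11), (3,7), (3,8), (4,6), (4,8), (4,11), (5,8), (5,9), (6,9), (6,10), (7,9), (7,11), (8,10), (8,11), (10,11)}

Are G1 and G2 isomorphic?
Yes, isomorphic

The graphs are isomorphic.
One valid mapping φ: V(G1) → V(G2): 0→10, 1→8, 2→11, 3→6, 4→4, 5→9, 6→2, 7→7, 8→0, 9→5, 10→3, 11→1

Verify φ preserves adjacency — for each edge of G1, its image is an edge of G2:
  (0,1) → (φ(0),φ(1)) = (8,10) ∈ E(G2) ✓
  (0,2) → (φ(0),φ(2)) = (10,11) ∈ E(G2) ✓
  (0,3) → (φ(0),φ(3)) = (6,10) ∈ E(G2) ✓
  (0,6) → (φ(0),φ(6)) = (2,10) ∈ E(G2) ✓
  (0,8) → (φ(0),φ(8)) = (0,10) ∈ E(G2) ✓
  (0,11) → (φ(0),φ(11)) = (1,10) ∈ E(G2) ✓
  (1,2) → (φ(1),φ(2)) = (8,11) ∈ E(G2) ✓
  (1,4) → (φ(1),φ(4)) = (4,8) ∈ E(G2) ✓
  (1,8) → (φ(1),φ(8)) = (0,8) ∈ E(G2) ✓
  (1,9) → (φ(1),φ(9)) = (5,8) ∈ E(G2) ✓
  (1,10) → (φ(1),φ(10)) = (3,8) ∈ E(G2) ✓
  (2,4) → (φ(2),φ(4)) = (4,11) ∈ E(G2) ✓
  (2,6) → (φ(2),φ(6)) = (2,11) ∈ E(G2) ✓
  (2,7) → (φ(2),φ(7)) = (7,11) ∈ E(G2) ✓
  (2,8) → (φ(2),φ(8)) = (0,11) ∈ E(G2) ✓
  (3,4) → (φ(3),φ(4)) = (4,6) ∈ E(G2) ✓
  (3,5) → (φ(3),φ(5)) = (6,9) ∈ E(G2) ✓
  (4,6) → (φ(4),φ(6)) = (2,4) ∈ E(G2) ✓
  (5,7) → (φ(5),φ(7)) = (7,9) ∈ E(G2) ✓
  (5,9) → (φ(5),φ(9)) = (5,9) ∈ E(G2) ✓
  (7,8) → (φ(7),φ(8)) = (0,7) ∈ E(G2) ✓
  (7,10) → (φ(7),φ(10)) = (3,7) ∈ E(G2) ✓
  (8,9) → (φ(8),φ(9)) = (0,5) ∈ E(G2) ✓
  (8,11) → (φ(8),φ(11)) = (0,1) ∈ E(G2) ✓
All 24 edges of G1 map to edges of G2, and |E(G1)| = |E(G2)| = 24, so φ is a bijection on edges as well as vertices. Hence G1 ≅ G2.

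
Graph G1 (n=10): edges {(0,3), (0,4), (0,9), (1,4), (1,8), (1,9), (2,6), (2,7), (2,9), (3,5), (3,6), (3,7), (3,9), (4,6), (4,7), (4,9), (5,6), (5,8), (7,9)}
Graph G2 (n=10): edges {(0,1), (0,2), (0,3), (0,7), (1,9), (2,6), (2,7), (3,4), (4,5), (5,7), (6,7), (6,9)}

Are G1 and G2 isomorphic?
No, not isomorphic

The graphs are NOT isomorphic.

Connected components of G1: 1 component(s) with vertex sets [[0, 1, 2, 3, 4, 5, 6, 7, 8, 9]], sizes [10].
Connected components of G2: 2 component(s) with vertex sets [[8], [0, 1, 2, 3, 4, 5, 6, 7, 9]], sizes [1, 9].
The number of connected components (and the multiset of component sizes) is an isomorphism invariant — an isomorphism maps each component of G1 bijectively onto a component of G2. Since G1 has 1 component(s) and G2 has 2, they cannot be isomorphic.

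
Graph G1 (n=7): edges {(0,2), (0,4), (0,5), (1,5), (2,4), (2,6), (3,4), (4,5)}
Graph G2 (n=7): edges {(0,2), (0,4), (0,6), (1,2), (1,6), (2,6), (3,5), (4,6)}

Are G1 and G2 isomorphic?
No, not isomorphic

The graphs are NOT isomorphic.

Degrees in G1: deg(0)=3, deg(1)=1, deg(2)=3, deg(3)=1, deg(4)=4, deg(5)=3, deg(6)=1.
Sorted degree sequence of G1: [4, 3, 3, 3, 1, 1, 1].
Degrees in G2: deg(0)=3, deg(1)=2, deg(2)=3, deg(3)=1, deg(4)=2, deg(5)=1, deg(6)=4.
Sorted degree sequence of G2: [4, 3, 3, 2, 2, 1, 1].
The (sorted) degree sequence is an isomorphism invariant, so since G1 and G2 have different degree sequences they cannot be isomorphic.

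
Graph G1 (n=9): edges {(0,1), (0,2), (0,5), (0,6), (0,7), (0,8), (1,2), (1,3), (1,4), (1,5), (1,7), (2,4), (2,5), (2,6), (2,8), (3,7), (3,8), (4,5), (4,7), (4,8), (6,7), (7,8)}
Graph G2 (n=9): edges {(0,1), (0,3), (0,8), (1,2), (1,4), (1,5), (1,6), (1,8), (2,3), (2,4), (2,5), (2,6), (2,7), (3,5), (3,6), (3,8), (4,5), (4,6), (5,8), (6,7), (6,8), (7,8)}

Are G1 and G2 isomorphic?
Yes, isomorphic

The graphs are isomorphic.
One valid mapping φ: V(G1) → V(G2): 0→6, 1→1, 2→2, 3→0, 4→5, 5→4, 6→7, 7→8, 8→3

Verify φ preserves adjacency — for each edge of G1, its image is an edge of G2:
  (0,1) → (φ(0),φ(1)) = (1,6) ∈ E(G2) ✓
  (0,2) → (φ(0),φ(2)) = (2,6) ∈ E(G2) ✓
  (0,5) → (φ(0),φ(5)) = (4,6) ∈ E(G2) ✓
  (0,6) → (φ(0),φ(6)) = (6,7) ∈ E(G2) ✓
  (0,7) → (φ(0),φ(7)) = (6,8) ∈ E(G2) ✓
  (0,8) → (φ(0),φ(8)) = (3,6) ∈ E(G2) ✓
  (1,2) → (φ(1),φ(2)) = (1,2) ∈ E(G2) ✓
  (1,3) → (φ(1),φ(3)) = (0,1) ∈ E(G2) ✓
  (1,4) → (φ(1),φ(4)) = (1,5) ∈ E(G2) ✓
  (1,5) → (φ(1),φ(5)) = (1,4) ∈ E(G2) ✓
  (1,7) → (φ(1),φ(7)) = (1,8) ∈ E(G2) ✓
  (2,4) → (φ(2),φ(4)) = (2,5) ∈ E(G2) ✓
  (2,5) → (φ(2),φ(5)) = (2,4) ∈ E(G2) ✓
  (2,6) → (φ(2),φ(6)) = (2,7) ∈ E(G2) ✓
  (2,8) → (φ(2),φ(8)) = (2,3) ∈ E(G2) ✓
  (3,7) → (φ(3),φ(7)) = (0,8) ∈ E(G2) ✓
  (3,8) → (φ(3),φ(8)) = (0,3) ∈ E(G2) ✓
  (4,5) → (φ(4),φ(5)) = (4,5) ∈ E(G2) ✓
  (4,7) → (φ(4),φ(7)) = (5,8) ∈ E(G2) ✓
  (4,8) → (φ(4),φ(8)) = (3,5) ∈ E(G2) ✓
  (6,7) → (φ(6),φ(7)) = (7,8) ∈ E(G2) ✓
  (7,8) → (φ(7),φ(8)) = (3,8) ∈ E(G2) ✓
All 22 edges of G1 map to edges of G2, and |E(G1)| = |E(G2)| = 22, so φ is a bijection on edges as well as vertices. Hence G1 ≅ G2.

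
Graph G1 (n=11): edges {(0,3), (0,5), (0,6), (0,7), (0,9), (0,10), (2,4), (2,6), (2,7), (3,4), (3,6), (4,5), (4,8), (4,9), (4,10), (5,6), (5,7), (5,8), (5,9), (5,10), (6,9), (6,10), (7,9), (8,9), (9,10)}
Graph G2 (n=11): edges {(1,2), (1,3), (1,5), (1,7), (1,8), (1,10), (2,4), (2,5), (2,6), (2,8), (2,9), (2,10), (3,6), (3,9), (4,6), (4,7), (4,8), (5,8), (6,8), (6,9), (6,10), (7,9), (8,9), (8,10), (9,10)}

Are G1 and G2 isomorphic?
Yes, isomorphic

The graphs are isomorphic.
One valid mapping φ: V(G1) → V(G2): 0→6, 1→0, 2→7, 3→3, 4→1, 5→8, 6→9, 7→4, 8→5, 9→2, 10→10

Verify φ preserves adjacency — for each edge of G1, its image is an edge of G2:
  (0,3) → (φ(0),φ(3)) = (3,6) ∈ E(G2) ✓
  (0,5) → (φ(0),φ(5)) = (6,8) ∈ E(G2) ✓
  (0,6) → (φ(0),φ(6)) = (6,9) ∈ E(G2) ✓
  (0,7) → (φ(0),φ(7)) = (4,6) ∈ E(G2) ✓
  (0,9) → (φ(0),φ(9)) = (2,6) ∈ E(G2) ✓
  (0,10) → (φ(0),φ(10)) = (6,10) ∈ E(G2) ✓
  (2,4) → (φ(2),φ(4)) = (1,7) ∈ E(G2) ✓
  (2,6) → (φ(2),φ(6)) = (7,9) ∈ E(G2) ✓
  (2,7) → (φ(2),φ(7)) = (4,7) ∈ E(G2) ✓
  (3,4) → (φ(3),φ(4)) = (1,3) ∈ E(G2) ✓
  (3,6) → (φ(3),φ(6)) = (3,9) ∈ E(G2) ✓
  (4,5) → (φ(4),φ(5)) = (1,8) ∈ E(G2) ✓
  (4,8) → (φ(4),φ(8)) = (1,5) ∈ E(G2) ✓
  (4,9) → (φ(4),φ(9)) = (1,2) ∈ E(G2) ✓
  (4,10) → (φ(4),φ(10)) = (1,10) ∈ E(G2) ✓
  (5,6) → (φ(5),φ(6)) = (8,9) ∈ E(G2) ✓
  (5,7) → (φ(5),φ(7)) = (4,8) ∈ E(G2) ✓
  (5,8) → (φ(5),φ(8)) = (5,8) ∈ E(G2) ✓
  (5,9) → (φ(5),φ(9)) = (2,8) ∈ E(G2) ✓
  (5,10) → (φ(5),φ(10)) = (8,10) ∈ E(G2) ✓
  (6,9) → (φ(6),φ(9)) = (2,9) ∈ E(G2) ✓
  (6,10) → (φ(6),φ(10)) = (9,10) ∈ E(G2) ✓
  (7,9) → (φ(7),φ(9)) = (2,4) ∈ E(G2) ✓
  (8,9) → (φ(8),φ(9)) = (2,5) ∈ E(G2) ✓
  (9,10) → (φ(9),φ(10)) = (2,10) ∈ E(G2) ✓
All 25 edges of G1 map to edges of G2, and |E(G1)| = |E(G2)| = 25, so φ is a bijection on edges as well as vertices. Hence G1 ≅ G2.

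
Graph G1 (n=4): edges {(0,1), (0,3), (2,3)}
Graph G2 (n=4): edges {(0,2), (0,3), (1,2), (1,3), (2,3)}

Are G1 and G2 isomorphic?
No, not isomorphic

The graphs are NOT isomorphic.

Counting triangles (3-cliques): G1 has 0, G2 has 2.
Triangle count is an isomorphism invariant, so differing triangle counts rule out isomorphism.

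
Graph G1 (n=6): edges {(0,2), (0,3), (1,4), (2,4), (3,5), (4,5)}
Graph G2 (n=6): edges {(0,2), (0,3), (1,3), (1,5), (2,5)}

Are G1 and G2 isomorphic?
No, not isomorphic

The graphs are NOT isomorphic.

Connected components of G1: 1 component(s) with vertex sets [[0, 1, 2, 3, 4, 5]], sizes [6].
Connected components of G2: 2 component(s) with vertex sets [[4], [0, 1, 2, 3, 5]], sizes [1, 5].
The number of connected components (and the multiset of component sizes) is an isomorphism invariant — an isomorphism maps each component of G1 bijectively onto a component of G2. Since G1 has 1 component(s) and G2 has 2, they cannot be isomorphic.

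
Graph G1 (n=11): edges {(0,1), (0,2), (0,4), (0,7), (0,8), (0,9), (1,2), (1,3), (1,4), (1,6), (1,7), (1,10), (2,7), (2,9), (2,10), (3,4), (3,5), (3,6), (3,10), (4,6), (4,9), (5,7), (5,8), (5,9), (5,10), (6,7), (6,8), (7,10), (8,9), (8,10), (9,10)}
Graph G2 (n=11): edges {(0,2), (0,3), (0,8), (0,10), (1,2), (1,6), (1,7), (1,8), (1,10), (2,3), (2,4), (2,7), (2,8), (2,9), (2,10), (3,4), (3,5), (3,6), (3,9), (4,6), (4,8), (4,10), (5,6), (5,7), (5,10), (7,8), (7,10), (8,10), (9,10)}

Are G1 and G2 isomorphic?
No, not isomorphic

The graphs are NOT isomorphic.

Degrees in G1: deg(0)=6, deg(1)=7, deg(2)=5, deg(3)=5, deg(4)=5, deg(5)=5, deg(6)=5, deg(7)=6, deg(8)=5, deg(9)=6, deg(10)=7.
Sorted degree sequence of G1: [7, 7, 6, 6, 6, 5, 5, 5, 5, 5, 5].
Degrees in G2: deg(0)=4, deg(1)=5, deg(2)=8, deg(3)=6, deg(4)=5, deg(5)=4, deg(6)=4, deg(7)=5, deg(8)=6, deg(9)=3, deg(10)=8.
Sorted degree sequence of G2: [8, 8, 6, 6, 5, 5, 5, 4, 4, 4, 3].
The (sorted) degree sequence is an isomorphism invariant, so since G1 and G2 have different degree sequences they cannot be isomorphic.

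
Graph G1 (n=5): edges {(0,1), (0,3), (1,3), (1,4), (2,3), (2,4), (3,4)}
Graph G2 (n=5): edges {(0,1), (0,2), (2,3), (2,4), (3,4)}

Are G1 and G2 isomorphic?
No, not isomorphic

The graphs are NOT isomorphic.

Degrees in G1: deg(0)=2, deg(1)=3, deg(2)=2, deg(3)=4, deg(4)=3.
Sorted degree sequence of G1: [4, 3, 3, 2, 2].
Degrees in G2: deg(0)=2, deg(1)=1, deg(2)=3, deg(3)=2, deg(4)=2.
Sorted degree sequence of G2: [3, 2, 2, 2, 1].
The (sorted) degree sequence is an isomorphism invariant, so since G1 and G2 have different degree sequences they cannot be isomorphic.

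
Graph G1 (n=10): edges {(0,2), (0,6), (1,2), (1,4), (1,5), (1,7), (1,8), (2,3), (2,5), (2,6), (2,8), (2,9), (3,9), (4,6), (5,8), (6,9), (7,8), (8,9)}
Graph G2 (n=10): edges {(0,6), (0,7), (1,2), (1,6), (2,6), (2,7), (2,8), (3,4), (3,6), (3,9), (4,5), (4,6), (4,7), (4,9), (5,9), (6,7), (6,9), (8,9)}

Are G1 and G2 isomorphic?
Yes, isomorphic

The graphs are isomorphic.
One valid mapping φ: V(G1) → V(G2): 0→1, 1→9, 2→6, 3→0, 4→8, 5→3, 6→2, 7→5, 8→4, 9→7

Verify φ preserves adjacency — for each edge of G1, its image is an edge of G2:
  (0,2) → (φ(0),φ(2)) = (1,6) ∈ E(G2) ✓
  (0,6) → (φ(0),φ(6)) = (1,2) ∈ E(G2) ✓
  (1,2) → (φ(1),φ(2)) = (6,9) ∈ E(G2) ✓
  (1,4) → (φ(1),φ(4)) = (8,9) ∈ E(G2) ✓
  (1,5) → (φ(1),φ(5)) = (3,9) ∈ E(G2) ✓
  (1,7) → (φ(1),φ(7)) = (5,9) ∈ E(G2) ✓
  (1,8) → (φ(1),φ(8)) = (4,9) ∈ E(G2) ✓
  (2,3) → (φ(2),φ(3)) = (0,6) ∈ E(G2) ✓
  (2,5) → (φ(2),φ(5)) = (3,6) ∈ E(G2) ✓
  (2,6) → (φ(2),φ(6)) = (2,6) ∈ E(G2) ✓
  (2,8) → (φ(2),φ(8)) = (4,6) ∈ E(G2) ✓
  (2,9) → (φ(2),φ(9)) = (6,7) ∈ E(G2) ✓
  (3,9) → (φ(3),φ(9)) = (0,7) ∈ E(G2) ✓
  (4,6) → (φ(4),φ(6)) = (2,8) ∈ E(G2) ✓
  (5,8) → (φ(5),φ(8)) = (3,4) ∈ E(G2) ✓
  (6,9) → (φ(6),φ(9)) = (2,7) ∈ E(G2) ✓
  (7,8) → (φ(7),φ(8)) = (4,5) ∈ E(G2) ✓
  (8,9) → (φ(8),φ(9)) = (4,7) ∈ E(G2) ✓
All 18 edges of G1 map to edges of G2, and |E(G1)| = |E(G2)| = 18, so φ is a bijection on edges as well as vertices. Hence G1 ≅ G2.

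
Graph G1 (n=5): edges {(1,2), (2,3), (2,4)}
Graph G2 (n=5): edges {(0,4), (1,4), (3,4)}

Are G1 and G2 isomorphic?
Yes, isomorphic

The graphs are isomorphic.
One valid mapping φ: V(G1) → V(G2): 0→2, 1→0, 2→4, 3→3, 4→1

Verify φ preserves adjacency — for each edge of G1, its image is an edge of G2:
  (1,2) → (φ(1),φ(2)) = (0,4) ∈ E(G2) ✓
  (2,3) → (φ(2),φ(3)) = (3,4) ∈ E(G2) ✓
  (2,4) → (φ(2),φ(4)) = (1,4) ∈ E(G2) ✓
All 3 edges of G1 map to edges of G2, and |E(G1)| = |E(G2)| = 3, so φ is a bijection on edges as well as vertices. Hence G1 ≅ G2.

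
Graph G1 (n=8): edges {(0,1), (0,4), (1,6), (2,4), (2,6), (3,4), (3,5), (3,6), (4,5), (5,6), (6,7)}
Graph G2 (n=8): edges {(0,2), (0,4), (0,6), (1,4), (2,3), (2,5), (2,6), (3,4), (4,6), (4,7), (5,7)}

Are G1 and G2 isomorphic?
Yes, isomorphic

The graphs are isomorphic.
One valid mapping φ: V(G1) → V(G2): 0→5, 1→7, 2→3, 3→6, 4→2, 5→0, 6→4, 7→1

Verify φ preserves adjacency — for each edge of G1, its image is an edge of G2:
  (0,1) → (φ(0),φ(1)) = (5,7) ∈ E(G2) ✓
  (0,4) → (φ(0),φ(4)) = (2,5) ∈ E(G2) ✓
  (1,6) → (φ(1),φ(6)) = (4,7) ∈ E(G2) ✓
  (2,4) → (φ(2),φ(4)) = (2,3) ∈ E(G2) ✓
  (2,6) → (φ(2),φ(6)) = (3,4) ∈ E(G2) ✓
  (3,4) → (φ(3),φ(4)) = (2,6) ∈ E(G2) ✓
  (3,5) → (φ(3),φ(5)) = (0,6) ∈ E(G2) ✓
  (3,6) → (φ(3),φ(6)) = (4,6) ∈ E(G2) ✓
  (4,5) → (φ(4),φ(5)) = (0,2) ∈ E(G2) ✓
  (5,6) → (φ(5),φ(6)) = (0,4) ∈ E(G2) ✓
  (6,7) → (φ(6),φ(7)) = (1,4) ∈ E(G2) ✓
All 11 edges of G1 map to edges of G2, and |E(G1)| = |E(G2)| = 11, so φ is a bijection on edges as well as vertices. Hence G1 ≅ G2.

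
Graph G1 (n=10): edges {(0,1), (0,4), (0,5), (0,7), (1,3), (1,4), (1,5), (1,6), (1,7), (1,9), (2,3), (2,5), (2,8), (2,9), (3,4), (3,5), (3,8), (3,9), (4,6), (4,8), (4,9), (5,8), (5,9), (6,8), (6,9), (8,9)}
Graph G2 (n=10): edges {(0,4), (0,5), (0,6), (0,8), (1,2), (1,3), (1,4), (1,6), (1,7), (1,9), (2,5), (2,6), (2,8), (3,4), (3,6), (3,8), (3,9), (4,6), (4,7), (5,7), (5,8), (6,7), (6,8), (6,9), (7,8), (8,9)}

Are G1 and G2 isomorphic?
No, not isomorphic

The graphs are NOT isomorphic.

Counting triangles (3-cliques): G1 has 26, G2 has 21.
Triangle count is an isomorphism invariant, so differing triangle counts rule out isomorphism.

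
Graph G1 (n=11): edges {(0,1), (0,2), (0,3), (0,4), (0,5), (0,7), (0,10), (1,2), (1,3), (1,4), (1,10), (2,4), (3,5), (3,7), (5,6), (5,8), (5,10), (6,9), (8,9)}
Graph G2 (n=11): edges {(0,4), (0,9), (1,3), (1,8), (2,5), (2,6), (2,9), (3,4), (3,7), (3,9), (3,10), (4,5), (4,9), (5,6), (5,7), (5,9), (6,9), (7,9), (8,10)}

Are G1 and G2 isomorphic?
Yes, isomorphic

The graphs are isomorphic.
One valid mapping φ: V(G1) → V(G2): 0→9, 1→5, 2→2, 3→4, 4→6, 5→3, 6→10, 7→0, 8→1, 9→8, 10→7

Verify φ preserves adjacency — for each edge of G1, its image is an edge of G2:
  (0,1) → (φ(0),φ(1)) = (5,9) ∈ E(G2) ✓
  (0,2) → (φ(0),φ(2)) = (2,9) ∈ E(G2) ✓
  (0,3) → (φ(0),φ(3)) = (4,9) ∈ E(G2) ✓
  (0,4) → (φ(0),φ(4)) = (6,9) ∈ E(G2) ✓
  (0,5) → (φ(0),φ(5)) = (3,9) ∈ E(G2) ✓
  (0,7) → (φ(0),φ(7)) = (0,9) ∈ E(G2) ✓
  (0,10) → (φ(0),φ(10)) = (7,9) ∈ E(G2) ✓
  (1,2) → (φ(1),φ(2)) = (2,5) ∈ E(G2) ✓
  (1,3) → (φ(1),φ(3)) = (4,5) ∈ E(G2) ✓
  (1,4) → (φ(1),φ(4)) = (5,6) ∈ E(G2) ✓
  (1,10) → (φ(1),φ(10)) = (5,7) ∈ E(G2) ✓
  (2,4) → (φ(2),φ(4)) = (2,6) ∈ E(G2) ✓
  (3,5) → (φ(3),φ(5)) = (3,4) ∈ E(G2) ✓
  (3,7) → (φ(3),φ(7)) = (0,4) ∈ E(G2) ✓
  (5,6) → (φ(5),φ(6)) = (3,10) ∈ E(G2) ✓
  (5,8) → (φ(5),φ(8)) = (1,3) ∈ E(G2) ✓
  (5,10) → (φ(5),φ(10)) = (3,7) ∈ E(G2) ✓
  (6,9) → (φ(6),φ(9)) = (8,10) ∈ E(G2) ✓
  (8,9) → (φ(8),φ(9)) = (1,8) ∈ E(G2) ✓
All 19 edges of G1 map to edges of G2, and |E(G1)| = |E(G2)| = 19, so φ is a bijection on edges as well as vertices. Hence G1 ≅ G2.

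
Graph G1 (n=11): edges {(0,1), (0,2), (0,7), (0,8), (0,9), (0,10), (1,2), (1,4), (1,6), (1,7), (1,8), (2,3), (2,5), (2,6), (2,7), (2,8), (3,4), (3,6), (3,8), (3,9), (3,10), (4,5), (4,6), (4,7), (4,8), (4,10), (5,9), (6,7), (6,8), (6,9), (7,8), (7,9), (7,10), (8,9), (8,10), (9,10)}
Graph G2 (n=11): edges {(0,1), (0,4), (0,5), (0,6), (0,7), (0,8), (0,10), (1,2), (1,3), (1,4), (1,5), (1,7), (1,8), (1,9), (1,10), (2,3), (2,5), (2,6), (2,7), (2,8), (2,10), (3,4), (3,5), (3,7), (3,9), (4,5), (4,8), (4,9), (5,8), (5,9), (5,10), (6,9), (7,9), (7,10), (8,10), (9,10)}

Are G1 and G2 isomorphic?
Yes, isomorphic

The graphs are isomorphic.
One valid mapping φ: V(G1) → V(G2): 0→4, 1→8, 2→0, 3→7, 4→2, 5→6, 6→10, 7→5, 8→1, 9→9, 10→3

Verify φ preserves adjacency — for each edge of G1, its image is an edge of G2:
  (0,1) → (φ(0),φ(1)) = (4,8) ∈ E(G2) ✓
  (0,2) → (φ(0),φ(2)) = (0,4) ∈ E(G2) ✓
  (0,7) → (φ(0),φ(7)) = (4,5) ∈ E(G2) ✓
  (0,8) → (φ(0),φ(8)) = (1,4) ∈ E(G2) ✓
  (0,9) → (φ(0),φ(9)) = (4,9) ∈ E(G2) ✓
  (0,10) → (φ(0),φ(10)) = (3,4) ∈ E(G2) ✓
  (1,2) → (φ(1),φ(2)) = (0,8) ∈ E(G2) ✓
  (1,4) → (φ(1),φ(4)) = (2,8) ∈ E(G2) ✓
  (1,6) → (φ(1),φ(6)) = (8,10) ∈ E(G2) ✓
  (1,7) → (φ(1),φ(7)) = (5,8) ∈ E(G2) ✓
  (1,8) → (φ(1),φ(8)) = (1,8) ∈ E(G2) ✓
  (2,3) → (φ(2),φ(3)) = (0,7) ∈ E(G2) ✓
  (2,5) → (φ(2),φ(5)) = (0,6) ∈ E(G2) ✓
  (2,6) → (φ(2),φ(6)) = (0,10) ∈ E(G2) ✓
  (2,7) → (φ(2),φ(7)) = (0,5) ∈ E(G2) ✓
  (2,8) → (φ(2),φ(8)) = (0,1) ∈ E(G2) ✓
  (3,4) → (φ(3),φ(4)) = (2,7) ∈ E(G2) ✓
  (3,6) → (φ(3),φ(6)) = (7,10) ∈ E(G2) ✓
  (3,8) → (φ(3),φ(8)) = (1,7) ∈ E(G2) ✓
  (3,9) → (φ(3),φ(9)) = (7,9) ∈ E(G2) ✓
  (3,10) → (φ(3),φ(10)) = (3,7) ∈ E(G2) ✓
  (4,5) → (φ(4),φ(5)) = (2,6) ∈ E(G2) ✓
  (4,6) → (φ(4),φ(6)) = (2,10) ∈ E(G2) ✓
  (4,7) → (φ(4),φ(7)) = (2,5) ∈ E(G2) ✓
  (4,8) → (φ(4),φ(8)) = (1,2) ∈ E(G2) ✓
  (4,10) → (φ(4),φ(10)) = (2,3) ∈ E(G2) ✓
  (5,9) → (φ(5),φ(9)) = (6,9) ∈ E(G2) ✓
  (6,7) → (φ(6),φ(7)) = (5,10) ∈ E(G2) ✓
  (6,8) → (φ(6),φ(8)) = (1,10) ∈ E(G2) ✓
  (6,9) → (φ(6),φ(9)) = (9,10) ∈ E(G2) ✓
  (7,8) → (φ(7),φ(8)) = (1,5) ∈ E(G2) ✓
  (7,9) → (φ(7),φ(9)) = (5,9) ∈ E(G2) ✓
  (7,10) → (φ(7),φ(10)) = (3,5) ∈ E(G2) ✓
  (8,9) → (φ(8),φ(9)) = (1,9) ∈ E(G2) ✓
  (8,10) → (φ(8),φ(10)) = (1,3) ∈ E(G2) ✓
  (9,10) → (φ(9),φ(10)) = (3,9) ∈ E(G2) ✓
All 36 edges of G1 map to edges of G2, and |E(G1)| = |E(G2)| = 36, so φ is a bijection on edges as well as vertices. Hence G1 ≅ G2.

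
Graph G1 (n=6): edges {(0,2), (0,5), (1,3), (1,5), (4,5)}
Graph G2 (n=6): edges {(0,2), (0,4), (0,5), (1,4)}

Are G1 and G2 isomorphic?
No, not isomorphic

The graphs are NOT isomorphic.

Connected components of G1: 1 component(s) with vertex sets [[0, 1, 2, 3, 4, 5]], sizes [6].
Connected components of G2: 2 component(s) with vertex sets [[3], [0, 1, 2, 4, 5]], sizes [1, 5].
The number of connected components (and the multiset of component sizes) is an isomorphism invariant — an isomorphism maps each component of G1 bijectively onto a component of G2. Since G1 has 1 component(s) and G2 has 2, they cannot be isomorphic.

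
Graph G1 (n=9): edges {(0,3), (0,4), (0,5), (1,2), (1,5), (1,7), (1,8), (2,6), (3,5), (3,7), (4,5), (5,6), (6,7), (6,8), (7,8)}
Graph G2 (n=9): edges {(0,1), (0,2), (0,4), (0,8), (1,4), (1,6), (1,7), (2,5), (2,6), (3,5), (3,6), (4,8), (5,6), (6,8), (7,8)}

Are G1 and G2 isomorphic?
Yes, isomorphic

The graphs are isomorphic.
One valid mapping φ: V(G1) → V(G2): 0→5, 1→8, 2→7, 3→2, 4→3, 5→6, 6→1, 7→0, 8→4

Verify φ preserves adjacency — for each edge of G1, its image is an edge of G2:
  (0,3) → (φ(0),φ(3)) = (2,5) ∈ E(G2) ✓
  (0,4) → (φ(0),φ(4)) = (3,5) ∈ E(G2) ✓
  (0,5) → (φ(0),φ(5)) = (5,6) ∈ E(G2) ✓
  (1,2) → (φ(1),φ(2)) = (7,8) ∈ E(G2) ✓
  (1,5) → (φ(1),φ(5)) = (6,8) ∈ E(G2) ✓
  (1,7) → (φ(1),φ(7)) = (0,8) ∈ E(G2) ✓
  (1,8) → (φ(1),φ(8)) = (4,8) ∈ E(G2) ✓
  (2,6) → (φ(2),φ(6)) = (1,7) ∈ E(G2) ✓
  (3,5) → (φ(3),φ(5)) = (2,6) ∈ E(G2) ✓
  (3,7) → (φ(3),φ(7)) = (0,2) ∈ E(G2) ✓
  (4,5) → (φ(4),φ(5)) = (3,6) ∈ E(G2) ✓
  (5,6) → (φ(5),φ(6)) = (1,6) ∈ E(G2) ✓
  (6,7) → (φ(6),φ(7)) = (0,1) ∈ E(G2) ✓
  (6,8) → (φ(6),φ(8)) = (1,4) ∈ E(G2) ✓
  (7,8) → (φ(7),φ(8)) = (0,4) ∈ E(G2) ✓
All 15 edges of G1 map to edges of G2, and |E(G1)| = |E(G2)| = 15, so φ is a bijection on edges as well as vertices. Hence G1 ≅ G2.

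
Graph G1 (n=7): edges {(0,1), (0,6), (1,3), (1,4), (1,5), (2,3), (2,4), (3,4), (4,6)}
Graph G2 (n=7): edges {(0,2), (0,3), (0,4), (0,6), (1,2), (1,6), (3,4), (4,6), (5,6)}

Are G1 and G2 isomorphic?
Yes, isomorphic

The graphs are isomorphic.
One valid mapping φ: V(G1) → V(G2): 0→1, 1→6, 2→3, 3→4, 4→0, 5→5, 6→2

Verify φ preserves adjacency — for each edge of G1, its image is an edge of G2:
  (0,1) → (φ(0),φ(1)) = (1,6) ∈ E(G2) ✓
  (0,6) → (φ(0),φ(6)) = (1,2) ∈ E(G2) ✓
  (1,3) → (φ(1),φ(3)) = (4,6) ∈ E(G2) ✓
  (1,4) → (φ(1),φ(4)) = (0,6) ∈ E(G2) ✓
  (1,5) → (φ(1),φ(5)) = (5,6) ∈ E(G2) ✓
  (2,3) → (φ(2),φ(3)) = (3,4) ∈ E(G2) ✓
  (2,4) → (φ(2),φ(4)) = (0,3) ∈ E(G2) ✓
  (3,4) → (φ(3),φ(4)) = (0,4) ∈ E(G2) ✓
  (4,6) → (φ(4),φ(6)) = (0,2) ∈ E(G2) ✓
All 9 edges of G1 map to edges of G2, and |E(G1)| = |E(G2)| = 9, so φ is a bijection on edges as well as vertices. Hence G1 ≅ G2.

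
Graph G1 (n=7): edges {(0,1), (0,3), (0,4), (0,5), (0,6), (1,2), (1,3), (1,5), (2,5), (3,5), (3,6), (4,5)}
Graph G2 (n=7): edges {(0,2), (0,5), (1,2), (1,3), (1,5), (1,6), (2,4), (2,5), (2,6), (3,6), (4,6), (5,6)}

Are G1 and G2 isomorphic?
Yes, isomorphic

The graphs are isomorphic.
One valid mapping φ: V(G1) → V(G2): 0→2, 1→1, 2→3, 3→5, 4→4, 5→6, 6→0

Verify φ preserves adjacency — for each edge of G1, its image is an edge of G2:
  (0,1) → (φ(0),φ(1)) = (1,2) ∈ E(G2) ✓
  (0,3) → (φ(0),φ(3)) = (2,5) ∈ E(G2) ✓
  (0,4) → (φ(0),φ(4)) = (2,4) ∈ E(G2) ✓
  (0,5) → (φ(0),φ(5)) = (2,6) ∈ E(G2) ✓
  (0,6) → (φ(0),φ(6)) = (0,2) ∈ E(G2) ✓
  (1,2) → (φ(1),φ(2)) = (1,3) ∈ E(G2) ✓
  (1,3) → (φ(1),φ(3)) = (1,5) ∈ E(G2) ✓
  (1,5) → (φ(1),φ(5)) = (1,6) ∈ E(G2) ✓
  (2,5) → (φ(2),φ(5)) = (3,6) ∈ E(G2) ✓
  (3,5) → (φ(3),φ(5)) = (5,6) ∈ E(G2) ✓
  (3,6) → (φ(3),φ(6)) = (0,5) ∈ E(G2) ✓
  (4,5) → (φ(4),φ(5)) = (4,6) ∈ E(G2) ✓
All 12 edges of G1 map to edges of G2, and |E(G1)| = |E(G2)| = 12, so φ is a bijection on edges as well as vertices. Hence G1 ≅ G2.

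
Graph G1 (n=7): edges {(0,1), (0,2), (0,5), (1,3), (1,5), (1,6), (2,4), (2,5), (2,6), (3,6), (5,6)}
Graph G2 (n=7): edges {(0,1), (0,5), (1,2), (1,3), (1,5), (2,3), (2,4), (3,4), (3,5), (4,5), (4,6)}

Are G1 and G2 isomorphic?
Yes, isomorphic

The graphs are isomorphic.
One valid mapping φ: V(G1) → V(G2): 0→2, 1→1, 2→4, 3→0, 4→6, 5→3, 6→5

Verify φ preserves adjacency — for each edge of G1, its image is an edge of G2:
  (0,1) → (φ(0),φ(1)) = (1,2) ∈ E(G2) ✓
  (0,2) → (φ(0),φ(2)) = (2,4) ∈ E(G2) ✓
  (0,5) → (φ(0),φ(5)) = (2,3) ∈ E(G2) ✓
  (1,3) → (φ(1),φ(3)) = (0,1) ∈ E(G2) ✓
  (1,5) → (φ(1),φ(5)) = (1,3) ∈ E(G2) ✓
  (1,6) → (φ(1),φ(6)) = (1,5) ∈ E(G2) ✓
  (2,4) → (φ(2),φ(4)) = (4,6) ∈ E(G2) ✓
  (2,5) → (φ(2),φ(5)) = (3,4) ∈ E(G2) ✓
  (2,6) → (φ(2),φ(6)) = (4,5) ∈ E(G2) ✓
  (3,6) → (φ(3),φ(6)) = (0,5) ∈ E(G2) ✓
  (5,6) → (φ(5),φ(6)) = (3,5) ∈ E(G2) ✓
All 11 edges of G1 map to edges of G2, and |E(G1)| = |E(G2)| = 11, so φ is a bijection on edges as well as vertices. Hence G1 ≅ G2.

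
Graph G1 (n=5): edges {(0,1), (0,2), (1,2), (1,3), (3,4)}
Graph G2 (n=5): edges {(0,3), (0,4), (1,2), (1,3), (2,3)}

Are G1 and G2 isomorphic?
Yes, isomorphic

The graphs are isomorphic.
One valid mapping φ: V(G1) → V(G2): 0→2, 1→3, 2→1, 3→0, 4→4

Verify φ preserves adjacency — for each edge of G1, its image is an edge of G2:
  (0,1) → (φ(0),φ(1)) = (2,3) ∈ E(G2) ✓
  (0,2) → (φ(0),φ(2)) = (1,2) ∈ E(G2) ✓
  (1,2) → (φ(1),φ(2)) = (1,3) ∈ E(G2) ✓
  (1,3) → (φ(1),φ(3)) = (0,3) ∈ E(G2) ✓
  (3,4) → (φ(3),φ(4)) = (0,4) ∈ E(G2) ✓
All 5 edges of G1 map to edges of G2, and |E(G1)| = |E(G2)| = 5, so φ is a bijection on edges as well as vertices. Hence G1 ≅ G2.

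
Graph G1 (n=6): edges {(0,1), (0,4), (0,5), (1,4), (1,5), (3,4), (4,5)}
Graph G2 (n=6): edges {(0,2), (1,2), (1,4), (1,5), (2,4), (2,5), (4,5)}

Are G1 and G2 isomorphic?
Yes, isomorphic

The graphs are isomorphic.
One valid mapping φ: V(G1) → V(G2): 0→4, 1→5, 2→3, 3→0, 4→2, 5→1

Verify φ preserves adjacency — for each edge of G1, its image is an edge of G2:
  (0,1) → (φ(0),φ(1)) = (4,5) ∈ E(G2) ✓
  (0,4) → (φ(0),φ(4)) = (2,4) ∈ E(G2) ✓
  (0,5) → (φ(0),φ(5)) = (1,4) ∈ E(G2) ✓
  (1,4) → (φ(1),φ(4)) = (2,5) ∈ E(G2) ✓
  (1,5) → (φ(1),φ(5)) = (1,5) ∈ E(G2) ✓
  (3,4) → (φ(3),φ(4)) = (0,2) ∈ E(G2) ✓
  (4,5) → (φ(4),φ(5)) = (1,2) ∈ E(G2) ✓
All 7 edges of G1 map to edges of G2, and |E(G1)| = |E(G2)| = 7, so φ is a bijection on edges as well as vertices. Hence G1 ≅ G2.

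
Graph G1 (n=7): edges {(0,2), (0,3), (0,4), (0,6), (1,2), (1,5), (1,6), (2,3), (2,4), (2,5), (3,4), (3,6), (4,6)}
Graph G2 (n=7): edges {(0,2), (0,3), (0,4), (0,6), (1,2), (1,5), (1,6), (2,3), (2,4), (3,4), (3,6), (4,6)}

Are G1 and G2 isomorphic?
No, not isomorphic

The graphs are NOT isomorphic.

Counting edges: G1 has 13 edge(s); G2 has 12 edge(s).
Edge count is an isomorphism invariant (a bijection on vertices induces a bijection on edges), so differing edge counts rule out isomorphism.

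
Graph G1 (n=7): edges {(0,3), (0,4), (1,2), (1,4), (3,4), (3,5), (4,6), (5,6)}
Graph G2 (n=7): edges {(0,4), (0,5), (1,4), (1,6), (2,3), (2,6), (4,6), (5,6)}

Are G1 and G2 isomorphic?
Yes, isomorphic

The graphs are isomorphic.
One valid mapping φ: V(G1) → V(G2): 0→1, 1→2, 2→3, 3→4, 4→6, 5→0, 6→5

Verify φ preserves adjacency — for each edge of G1, its image is an edge of G2:
  (0,3) → (φ(0),φ(3)) = (1,4) ∈ E(G2) ✓
  (0,4) → (φ(0),φ(4)) = (1,6) ∈ E(G2) ✓
  (1,2) → (φ(1),φ(2)) = (2,3) ∈ E(G2) ✓
  (1,4) → (φ(1),φ(4)) = (2,6) ∈ E(G2) ✓
  (3,4) → (φ(3),φ(4)) = (4,6) ∈ E(G2) ✓
  (3,5) → (φ(3),φ(5)) = (0,4) ∈ E(G2) ✓
  (4,6) → (φ(4),φ(6)) = (5,6) ∈ E(G2) ✓
  (5,6) → (φ(5),φ(6)) = (0,5) ∈ E(G2) ✓
All 8 edges of G1 map to edges of G2, and |E(G1)| = |E(G2)| = 8, so φ is a bijection on edges as well as vertices. Hence G1 ≅ G2.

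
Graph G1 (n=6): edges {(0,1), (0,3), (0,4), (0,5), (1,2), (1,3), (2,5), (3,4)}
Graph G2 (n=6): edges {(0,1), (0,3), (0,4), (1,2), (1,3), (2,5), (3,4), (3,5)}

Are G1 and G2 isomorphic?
Yes, isomorphic

The graphs are isomorphic.
One valid mapping φ: V(G1) → V(G2): 0→3, 1→1, 2→2, 3→0, 4→4, 5→5

Verify φ preserves adjacency — for each edge of G1, its image is an edge of G2:
  (0,1) → (φ(0),φ(1)) = (1,3) ∈ E(G2) ✓
  (0,3) → (φ(0),φ(3)) = (0,3) ∈ E(G2) ✓
  (0,4) → (φ(0),φ(4)) = (3,4) ∈ E(G2) ✓
  (0,5) → (φ(0),φ(5)) = (3,5) ∈ E(G2) ✓
  (1,2) → (φ(1),φ(2)) = (1,2) ∈ E(G2) ✓
  (1,3) → (φ(1),φ(3)) = (0,1) ∈ E(G2) ✓
  (2,5) → (φ(2),φ(5)) = (2,5) ∈ E(G2) ✓
  (3,4) → (φ(3),φ(4)) = (0,4) ∈ E(G2) ✓
All 8 edges of G1 map to edges of G2, and |E(G1)| = |E(G2)| = 8, so φ is a bijection on edges as well as vertices. Hence G1 ≅ G2.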